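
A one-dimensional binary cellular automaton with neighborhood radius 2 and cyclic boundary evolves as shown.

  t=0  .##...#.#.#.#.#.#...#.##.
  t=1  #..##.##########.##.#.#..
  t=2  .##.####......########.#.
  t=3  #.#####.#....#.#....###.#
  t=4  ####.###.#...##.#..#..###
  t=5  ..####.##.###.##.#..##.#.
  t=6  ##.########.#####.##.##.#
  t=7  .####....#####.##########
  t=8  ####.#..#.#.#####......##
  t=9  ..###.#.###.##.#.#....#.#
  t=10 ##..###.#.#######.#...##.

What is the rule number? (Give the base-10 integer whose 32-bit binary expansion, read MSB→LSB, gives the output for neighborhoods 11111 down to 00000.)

1844094760

  #####|.  b31=0 t=1,i=8
  ####.|#  b30=1 t=1,i=14
  ###.#|#  b29=1 t=1,i=15
  ###..|.  b28=0 t=2,i=7
  ##.##|#  b27=1 t=1,i=5
  ##.#.|#  b26=1 t=1,i=19
  ##..#|.  b25=0 t=0,i=24
  ##...|#  b24=1 t=0,i=3
  #.###|#  b23=1 t=1,i=6
  #.##.|#  b22=1 t=0,i=22
  #.#.#|#  b21=1 t=0,i=8
  #.#..|.  b20=0 t=0,i=16
  #..##|#  b19=1 t=0,i=0
  #..#.|.  b18=0 t=1,i=24
  #...#|#  b17=1 t=0,i=4
  #....|.  b16=0 t=2,i=9
  .####|#  b15=1 t=1,i=7
  .###.|.  b14=0 t=3,i=21
  .##.#|#  b13=1 t=1,i=4
  .##..|.  b12=0 t=0,i=2
  .#.##|.  b11=0 t=0,i=21
  .#.#.|#  b10=1 t=0,i=7
  .#..#|#  b9=1 t=1,i=1
  .#...|#  b8=1 t=0,i=17
  ..###|.  b7=0 t=2,i=14
  ..##.|.  b6=0 t=0,i=1
  ..#.#|#  b5=1 t=0,i=6
  ..#..|.  b4=0 t=1,i=0
  ...##|#  b3=1 t=2,i=13
  ...#.|.  b2=0 t=0,i=5
  ....#|.  b1=0 t=2,i=12
  .....|.  b0=0 t=2,i=10
  bits 01101101111010101010011100101000 = 1844094760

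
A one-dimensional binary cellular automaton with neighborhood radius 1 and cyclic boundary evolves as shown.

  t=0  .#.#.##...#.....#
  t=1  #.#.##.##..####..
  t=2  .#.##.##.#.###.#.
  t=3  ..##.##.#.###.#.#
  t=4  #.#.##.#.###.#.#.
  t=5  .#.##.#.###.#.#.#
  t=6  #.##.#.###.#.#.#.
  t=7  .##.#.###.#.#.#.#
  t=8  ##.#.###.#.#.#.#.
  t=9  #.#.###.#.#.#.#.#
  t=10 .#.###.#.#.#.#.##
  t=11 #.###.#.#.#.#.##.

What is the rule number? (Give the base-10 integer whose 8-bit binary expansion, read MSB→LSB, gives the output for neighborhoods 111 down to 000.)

  [7] ### => #  t=1,i=12
  [6] ##. => .  t=0,i=6
  [5] #.# => #  t=0,i=0
  [4] #.. => #  t=0,i=7
  [3] .## => #  t=0,i=5
  [2] .#. => .  t=0,i=1
  [1] ..# => .  t=0,i=9
  [0] ... => #  t=0,i=8
  bits 10111001 = 185

185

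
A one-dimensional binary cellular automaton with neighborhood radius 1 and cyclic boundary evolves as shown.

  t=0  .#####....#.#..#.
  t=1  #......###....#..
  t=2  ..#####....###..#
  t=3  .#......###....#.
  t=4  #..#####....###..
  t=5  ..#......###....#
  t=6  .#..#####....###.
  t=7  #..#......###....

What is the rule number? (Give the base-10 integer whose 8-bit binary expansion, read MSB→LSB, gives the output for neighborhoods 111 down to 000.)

  ### -> .   bit 7 = 0  t=0,i=2
  ##. -> .   bit 6 = 0  t=0,i=5
  #.# -> .   bit 5 = 0  t=0,i=11
  #.. -> .   bit 4 = 0  t=0,i=6
  .## -> .   bit 3 = 0  t=0,i=1
  .#. -> .   bit 2 = 0  t=0,i=10
  ..# -> #   bit 1 = 1  t=0,i=0
  ... -> #   bit 0 = 1  t=0,i=7
  bits 00000011 = 3

3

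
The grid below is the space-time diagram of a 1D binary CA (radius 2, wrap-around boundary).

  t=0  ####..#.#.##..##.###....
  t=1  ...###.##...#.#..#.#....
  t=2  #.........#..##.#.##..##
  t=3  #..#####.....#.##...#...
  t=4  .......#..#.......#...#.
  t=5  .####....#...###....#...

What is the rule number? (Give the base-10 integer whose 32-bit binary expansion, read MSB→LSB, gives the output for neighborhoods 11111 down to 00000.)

381027393

  nb #####: next=.  (t=3,i=5, bit31=0)
  nb ####.: next=.  (t=0,i=2, bit30=0)
  nb ###.#: next=.  (t=1,i=5, bit29=0)
  nb ###..: next=#  (t=0,i=3, bit28=1)
  nb ##.##: next=.  (t=0,i=16, bit27=0)
  nb ##.#.: next=#  (t=2,i=15, bit26=1)
  nb ##..#: next=#  (t=0,i=4, bit25=1)
  nb ##...: next=.  (t=0,i=20, bit24=0)
  nb #.###: next=#  (t=0,i=17, bit23=1)
  nb #.##.: next=.  (t=0,i=10, bit22=0)
  nb #.#.#: next=#  (t=0,i=8, bit21=1)
  nb #.#..: next=#  (t=1,i=14, bit20=1)
  nb #..##: next=.  (t=0,i=13, bit19=0)
  nb #..#.: next=#  (t=0,i=5, bit18=1)
  nb #...#: next=#  (t=1,i=10, bit17=1)
  nb #....: next=.  (t=0,i=21, bit16=0)
  nb .####: next=.  (t=0,i=1, bit15=0)
  nb .###.: next=.  (t=0,i=18, bit14=0)
  nb .##.#: next=.  (t=0,i=15, bit13=0)
  nb .##..: next=.  (t=0,i=11, bit12=0)
  nb .#.##: next=.  (t=0,i=9, bit11=0)
  nb .#.#.: next=#  (t=0,i=7, bit10=1)
  nb .#..#: next=.  (t=1,i=15, bit9=0)
  nb .#...: next=.  (t=1,i=20, bit8=0)
  nb ..###: next=.  (t=0,i=0, bit7=0)
  nb ..##.: next=#  (t=0,i=14, bit6=1)
  nb ..#.#: next=.  (t=0,i=6, bit5=0)
  nb ..#..: next=.  (t=2,i=10, bit4=0)
  nb ...##: next=.  (t=0,i=23, bit3=0)
  nb ...#.: next=.  (t=1,i=11, bit2=0)
  nb ....#: next=.  (t=0,i=22, bit1=0)
  nb .....: next=#  (t=1,i=0, bit0=1)
  bits 00010110101101100000010001000001 = 381027393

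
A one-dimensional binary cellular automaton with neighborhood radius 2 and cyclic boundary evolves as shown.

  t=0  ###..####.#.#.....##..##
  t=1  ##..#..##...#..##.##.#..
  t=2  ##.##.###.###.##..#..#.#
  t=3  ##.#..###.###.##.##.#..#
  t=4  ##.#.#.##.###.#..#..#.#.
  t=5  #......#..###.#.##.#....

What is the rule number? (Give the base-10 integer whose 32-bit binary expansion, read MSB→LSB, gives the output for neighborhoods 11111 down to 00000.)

3772665943

  nb #####: next=#  (t=0,i=0, bit31=1)
  nb ####.: next=#  (t=0,i=1, bit30=1)
  nb ###.#: next=#  (t=0,i=8, bit29=1)
  nb ###..: next=.  (t=0,i=2, bit28=0)
  nb ##.##: next=.  (t=1,i=17, bit27=0)
  nb ##.#.: next=.  (t=0,i=9, bit26=0)
  nb ##..#: next=.  (t=0,i=3, bit25=0)
  nb ##...: next=.  (t=1,i=9, bit24=0)
  nb #.###: next=#  (t=2,i=6, bit23=1)
  nb #.##.: next=#  (t=1,i=18, bit22=1)
  nb #.#.#: next=.  (t=0,i=10, bit21=0)
  nb #.#..: next=#  (t=0,i=12, bit20=1)
  nb #..##: next=#  (t=0,i=4, bit19=1)
  nb #..#.: next=#  (t=1,i=3, bit18=1)
  nb #...#: next=#  (t=1,i=10, bit17=1)
  nb #....: next=.  (t=0,i=14, bit16=0)
  nb .####: next=.  (t=0,i=6, bit15=0)
  nb .###.: next=#  (t=2,i=0, bit14=1)
  nb .##.#: next=.  (t=1,i=16, bit13=0)
  nb .##..: next=#  (t=0,i=19, bit12=1)
  nb .#.##: next=.  (t=2,i=22, bit11=0)
  nb .#.#.: next=.  (t=0,i=11, bit10=0)
  nb .#..#: next=.  (t=1,i=5, bit9=0)
  nb .#...: next=.  (t=0,i=13, bit8=0)
  nb ..###: next=.  (t=0,i=5, bit7=0)
  nb ..##.: next=#  (t=0,i=18, bit6=1)
  nb ..#.#: next=.  (t=2,i=21, bit5=0)
  nb ..#..: next=#  (t=1,i=4, bit4=1)
  nb ...##: next=.  (t=0,i=17, bit3=0)
  nb ...#.: next=#  (t=1,i=11, bit2=1)
  nb ....#: next=#  (t=0,i=16, bit1=1)
  nb .....: next=#  (t=0,i=15, bit0=1)
  bits 11100000110111100101000001010111 = 3772665943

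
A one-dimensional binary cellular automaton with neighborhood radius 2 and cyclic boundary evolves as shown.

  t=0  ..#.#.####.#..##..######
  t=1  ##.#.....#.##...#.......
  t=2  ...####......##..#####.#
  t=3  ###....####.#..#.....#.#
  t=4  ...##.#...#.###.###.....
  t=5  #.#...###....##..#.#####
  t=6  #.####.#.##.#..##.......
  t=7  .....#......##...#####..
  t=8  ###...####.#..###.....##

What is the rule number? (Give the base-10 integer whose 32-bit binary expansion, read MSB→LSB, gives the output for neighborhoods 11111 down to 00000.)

588728073

  ##### -> .   bit 31 = 0  t=0,i=20
  ####. -> .   bit 30 = 0  t=0,i=8
  ###.# -> #   bit 29 = 1  t=0,i=9
  ###.. -> .   bit 28 = 0  t=0,i=23
  ##.## -> .   bit 27 = 0  t=4,i=15
  ##.#. -> .   bit 26 = 0  t=0,i=10
  ##..# -> #   bit 25 = 1  t=0,i=0
  ##... -> #   bit 24 = 1  t=1,i=13
  #.### -> .   bit 23 = 0  t=0,i=6
  #.##. -> .   bit 22 = 0  t=1,i=11
  #.#.# -> .   bit 21 = 0  t=0,i=4
  #.#.. -> #   bit 20 = 1  t=0,i=11
  #..## -> .   bit 19 = 0  t=0,i=13
  #..#. -> #   bit 18 = 1  t=0,i=1
  #...# -> #   bit 17 = 1  t=1,i=14
  #.... -> #   bit 16 = 1  t=1,i=5
  .#### -> .   bit 15 = 0  t=0,i=7
  .###. -> #   bit 14 = 1  t=4,i=13
  .##.# -> .   bit 13 = 0  t=1,i=1
  .##.. -> .   bit 12 = 0  t=0,i=15
  .#.## -> .   bit 11 = 0  t=0,i=5
  .#.#. -> #   bit 10 = 1  t=0,i=3
  .#..# -> #   bit 9 = 1  t=0,i=12
  .#... -> #   bit 8 = 1  t=1,i=4
  ..### -> .   bit 7 = 0  t=0,i=18
  ..##. -> .   bit 6 = 0  t=0,i=14
  ..#.# -> .   bit 5 = 0  t=0,i=2
  ..#.. -> .   bit 4 = 0  t=1,i=16
  ...## -> #   bit 3 = 1  t=1,i=23
  ...#. -> .   bit 2 = 0  t=1,i=8
  ....# -> .   bit 1 = 0  t=1,i=7
  ..... -> #   bit 0 = 1  t=1,i=6
  bits 00100011000101110100011100001001 = 588728073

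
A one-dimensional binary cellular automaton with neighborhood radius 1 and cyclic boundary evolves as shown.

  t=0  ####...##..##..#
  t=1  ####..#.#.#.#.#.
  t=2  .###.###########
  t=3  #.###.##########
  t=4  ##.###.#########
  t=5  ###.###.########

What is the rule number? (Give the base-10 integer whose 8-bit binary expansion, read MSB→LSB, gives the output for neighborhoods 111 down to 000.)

  [7] ### => #  t=0,i=0
  [6] ##. => #  t=0,i=3
  [5] #.# => #  t=1,i=7
  [4] #.. => .  t=0,i=4
  [3] .## => .  t=0,i=7
  [2] .#. => #  t=1,i=6
  [1] ..# => #  t=0,i=6
  [0] ... => .  t=0,i=5
  bits 11100110 = 230

230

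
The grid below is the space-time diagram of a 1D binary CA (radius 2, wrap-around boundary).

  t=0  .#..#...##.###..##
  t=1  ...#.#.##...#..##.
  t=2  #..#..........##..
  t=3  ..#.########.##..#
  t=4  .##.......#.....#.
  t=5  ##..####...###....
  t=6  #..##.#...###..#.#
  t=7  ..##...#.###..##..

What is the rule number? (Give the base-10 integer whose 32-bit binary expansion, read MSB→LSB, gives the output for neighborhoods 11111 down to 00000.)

  nb #####: next=.  (t=3,i=6, bit31=0)
  nb ####.: next=#  (t=3,i=10, bit30=1)
  nb ###.#: next=.  (t=3,i=11, bit29=0)
  nb ###..: next=.  (t=0,i=13, bit28=0)
  nb ##.##: next=.  (t=0,i=10, bit27=0)
  nb ##.#.: next=.  (t=0,i=0, bit26=0)
  nb ##..#: next=.  (t=0,i=14, bit25=0)
  nb ##...: next=.  (t=1,i=9, bit24=0)
  nb #.###: next=.  (t=0,i=11, bit23=0)
  nb #.##.: next=.  (t=1,i=7, bit22=0)
  nb #.#.#: next=.  (t=1,i=5, bit21=0)
  nb #.#..: next=.  (t=0,i=1, bit20=0)
  nb #..##: next=#  (t=0,i=15, bit19=1)
  nb #..#.: next=#  (t=0,i=3, bit18=1)
  nb #...#: next=.  (t=0,i=6, bit17=0)
  nb #....: next=#  (t=1,i=0, bit16=1)
  nb .####: next=.  (t=3,i=5, bit15=0)
  nb .###.: next=#  (t=0,i=12, bit14=1)
  nb .##.#: next=.  (t=0,i=9, bit13=0)
  nb .##..: next=.  (t=1,i=8, bit12=0)
  nb .#.##: next=.  (t=1,i=6, bit11=0)
  nb .#.#.: next=.  (t=1,i=4, bit10=0)
  nb .#..#: next=.  (t=0,i=2, bit9=0)
  nb .#...: next=#  (t=0,i=5, bit8=1)
  nb ..###: next=#  (t=5,i=4, bit7=1)
  nb ..##.: next=#  (t=0,i=8, bit6=1)
  nb ..#.#: next=#  (t=1,i=3, bit5=1)
  nb ..#..: next=.  (t=0,i=4, bit4=0)
  nb ...##: next=#  (t=0,i=7, bit3=1)
  nb ...#.: next=.  (t=1,i=2, bit2=0)
  nb ....#: next=.  (t=1,i=1, bit1=0)
  nb .....: next=#  (t=2,i=6, bit0=1)
  bits 01000000000011010100000111101001 = 1074610665

1074610665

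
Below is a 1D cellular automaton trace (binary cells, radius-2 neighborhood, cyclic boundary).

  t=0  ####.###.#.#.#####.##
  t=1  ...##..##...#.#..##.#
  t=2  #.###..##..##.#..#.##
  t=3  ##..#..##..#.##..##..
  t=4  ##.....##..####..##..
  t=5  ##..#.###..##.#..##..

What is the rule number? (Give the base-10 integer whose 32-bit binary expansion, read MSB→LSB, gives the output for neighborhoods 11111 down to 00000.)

  #####|.  b31=0 t=0,i=0
  ####.|.  b30=0 t=0,i=2
  ###.#|#  b29=1 t=0,i=3
  ###..|#  b28=1 t=2,i=4
  ##.##|#  b27=1 t=0,i=4
  ##.#.|#  b26=1 t=0,i=8
  ##..#|.  b25=0 t=1,i=5
  ##...|.  b24=0 t=1,i=9
  #.###|.  b23=0 t=0,i=5
  #.##.|#  b22=1 t=3,i=13
  #.#.#|.  b21=0 t=0,i=9
  #.#..|#  b20=1 t=1,i=14
  #..##|.  b19=0 t=1,i=6
  #..#.|.  b18=0 t=2,i=16
  #...#|.  b17=0 t=1,i=1
  #....|.  b16=0 t=4,i=3
  .####|#  b15=1 t=0,i=14
  .###.|.  b14=0 t=0,i=6
  .##.#|.  b13=0 t=1,i=18
  .##..|#  b12=1 t=1,i=4
  .#.##|#  b11=1 t=0,i=12
  .#.#.|.  b10=0 t=0,i=10
  .#..#|.  b9=0 t=1,i=15
  .#...|#  b8=1 t=1,i=0
  ..###|#  b7=1 t=4,i=11
  ..##.|#  b6=1 t=1,i=3
  ..#.#|#  b5=1 t=1,i=12
  ..#..|.  b4=0 t=3,i=4
  ...##|#  b3=1 t=1,i=2
  ...#.|#  b2=1 t=1,i=11
  ....#|.  b1=0 t=4,i=5
  .....|#  b0=1 t=4,i=4
  bits 00111100010100001001100111101101 = 1011915245

1011915245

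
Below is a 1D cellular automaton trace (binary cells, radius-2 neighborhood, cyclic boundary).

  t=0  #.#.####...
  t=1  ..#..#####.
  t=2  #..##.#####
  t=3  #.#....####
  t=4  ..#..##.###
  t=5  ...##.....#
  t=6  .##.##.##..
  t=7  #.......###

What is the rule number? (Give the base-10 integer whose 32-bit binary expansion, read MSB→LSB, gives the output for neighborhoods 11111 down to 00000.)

  [31] ##### => #  t=1,i=7
  [30] ####. => #  t=0,i=6
  [29] ###.# => .  t=3,i=0
  [28] ###.. => #  t=0,i=7
  [27] ##.## => .  t=2,i=5
  [26] ##.#. => .  t=3,i=1
  [25] ##..# => .  t=2,i=1
  [24] ##... => #  t=0,i=8
  [23] #.### => .  t=0,i=4
  [22] #.##. => .  t=6,i=4
  [21] #.#.# => #  t=0,i=2
  [20] #.#.. => #  t=3,i=2
  [19] #..## => #  t=1,i=4
  [18] #..#. => .  t=4,i=1
  [17] #...# => #  t=0,i=9
  [16] #.... => .  t=3,i=4
  [15] .#### => #  t=0,i=5
  [14] .###. => .  t=4,i=9
  [13] .##.# => .  t=2,i=4
  [12] .##.. => #  t=5,i=4
  [11] .#.## => .  t=0,i=3
  [10] .#.#. => .  t=0,i=1
  [9] .#..# => #  t=1,i=3
  [8] .#... => .  t=3,i=3
  [7] ..### => .  t=1,i=5
  [6] ..##. => .  t=2,i=3
  [5] ..#.# => .  t=0,i=0
  [4] ..#.. => .  t=1,i=2
  [3] ...## => #  t=3,i=6
  [2] ...#. => .  t=0,i=10
  [1] ....# => #  t=3,i=5
  [0] ..... => #  t=5,i=7
  bits 11010001001110101001001000001011 = 3510276619

3510276619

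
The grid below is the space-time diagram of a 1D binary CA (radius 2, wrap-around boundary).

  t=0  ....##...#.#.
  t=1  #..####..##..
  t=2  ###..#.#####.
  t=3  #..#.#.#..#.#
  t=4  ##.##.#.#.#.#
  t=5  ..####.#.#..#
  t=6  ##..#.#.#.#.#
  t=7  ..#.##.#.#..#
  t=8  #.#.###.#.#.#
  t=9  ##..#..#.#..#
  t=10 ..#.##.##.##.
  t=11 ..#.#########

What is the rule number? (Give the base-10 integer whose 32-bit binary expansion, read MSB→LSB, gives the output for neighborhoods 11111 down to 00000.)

1338586744

  nb #####: next=.  (t=2,i=9, bit31=0)
  nb ####.: next=#  (t=1,i=5, bit30=1)
  nb ###.#: next=.  (t=2,i=11, bit29=0)
  nb ###..: next=.  (t=1,i=6, bit28=0)
  nb ##.##: next=#  (t=2,i=12, bit27=1)
  nb ##.#.: next=#  (t=4,i=5, bit26=1)
  nb ##..#: next=#  (t=1,i=7, bit25=1)
  nb ##...: next=#  (t=0,i=6, bit24=1)
  nb #.###: next=#  (t=2,i=0, bit23=1)
  nb #.##.: next=#  (t=3,i=12, bit22=1)
  nb #.#.#: next=.  (t=3,i=5, bit21=0)
  nb #.#..: next=.  (t=0,i=11, bit20=0)
  nb #..##: next=#  (t=1,i=2, bit19=1)
  nb #..#.: next=.  (t=1,i=12, bit18=0)
  nb #...#: next=.  (t=0,i=7, bit17=0)
  nb #....: next=#  (t=0,i=0, bit16=1)
  nb .####: next=.  (t=1,i=4, bit15=0)
  nb .###.: next=.  (t=2,i=1, bit14=0)
  nb .##.#: next=#  (t=4,i=4, bit13=1)
  nb .##..: next=#  (t=0,i=5, bit12=1)
  nb .#.##: next=.  (t=2,i=6, bit11=0)
  nb .#.#.: next=#  (t=0,i=10, bit10=1)
  nb .#..#: next=#  (t=1,i=1, bit9=1)
  nb .#...: next=.  (t=0,i=12, bit8=0)
  nb ..###: next=.  (t=1,i=3, bit7=0)
  nb ..##.: next=#  (t=0,i=4, bit6=1)
  nb ..#.#: next=#  (t=0,i=9, bit5=1)
  nb ..#..: next=#  (t=1,i=0, bit4=1)
  nb ...##: next=#  (t=0,i=3, bit3=1)
  nb ...#.: next=.  (t=0,i=8, bit2=0)
  nb ....#: next=.  (t=0,i=2, bit1=0)
  nb .....: next=.  (t=0,i=1, bit0=0)
  bits 01001111110010010011011001111000 = 1338586744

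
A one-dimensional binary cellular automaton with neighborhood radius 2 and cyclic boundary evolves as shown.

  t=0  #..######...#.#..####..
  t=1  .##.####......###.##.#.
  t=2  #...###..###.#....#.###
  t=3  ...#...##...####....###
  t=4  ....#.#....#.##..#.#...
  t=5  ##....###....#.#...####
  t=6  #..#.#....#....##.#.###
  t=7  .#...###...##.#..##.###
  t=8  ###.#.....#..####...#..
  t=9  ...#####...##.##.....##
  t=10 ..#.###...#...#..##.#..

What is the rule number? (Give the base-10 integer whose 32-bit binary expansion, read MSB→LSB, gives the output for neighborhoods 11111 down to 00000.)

  ##### -> #   bit 31 = 1  t=0,i=5
  ####. -> #   bit 30 = 1  t=0,i=7
  ###.# -> .   bit 29 = 0  t=1,i=16
  ###.. -> .   bit 28 = 0  t=0,i=8
  ##.## -> .   bit 27 = 0  t=1,i=3
  ##.#. -> #   bit 26 = 1  t=1,i=20
  ##..# -> #   bit 25 = 1  t=0,i=21
  ##... -> .   bit 24 = 0  t=0,i=9
  #.### -> #   bit 23 = 1  t=1,i=4
  #.##. -> #   bit 22 = 1  t=1,i=18
  #.#.# -> #   bit 21 = 1  t=6,i=18
  #.#.. -> #   bit 20 = 1  t=0,i=14
  #..## -> #   bit 19 = 1  t=0,i=2
  #..#. -> .   bit 18 = 0  t=0,i=22
  #...# -> .   bit 17 = 0  t=0,i=10
  #.... -> #   bit 16 = 1  t=1,i=9
  .#### -> #   bit 15 = 1  t=0,i=4
  .###. -> .   bit 14 = 0  t=1,i=15
  .##.# -> .   bit 13 = 0  t=1,i=2
  .##.. -> .   bit 12 = 0  t=3,i=8
  .#.## -> .   bit 11 = 0  t=2,i=19
  .#.#. -> .   bit 10 = 0  t=0,i=13
  .#..# -> #   bit 9 = 1  t=0,i=1
  .#... -> #   bit 8 = 1  t=2,i=14
  ..### -> .   bit 7 = 0  t=0,i=3
  ..##. -> .   bit 6 = 0  t=1,i=1
  ..#.# -> .   bit 5 = 0  t=0,i=12
  ..#.. -> .   bit 4 = 0  t=0,i=0
  ...## -> #   bit 3 = 1  t=1,i=13
  ...#. -> .   bit 2 = 0  t=0,i=11
  ....# -> .   bit 1 = 0  t=1,i=12
  ..... -> #   bit 0 = 1  t=1,i=10
  bits 11000110111110011000001100001001 = 3338240777

3338240777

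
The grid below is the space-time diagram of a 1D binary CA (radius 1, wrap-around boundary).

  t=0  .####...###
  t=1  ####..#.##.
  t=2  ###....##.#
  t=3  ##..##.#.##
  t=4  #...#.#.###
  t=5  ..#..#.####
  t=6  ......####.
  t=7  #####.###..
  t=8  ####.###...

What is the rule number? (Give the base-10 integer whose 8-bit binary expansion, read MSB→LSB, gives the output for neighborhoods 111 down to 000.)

  ### -> #   bit 7 = 1  t=0,i=2
  ##. -> .   bit 6 = 0  t=0,i=4
  #.# -> #   bit 5 = 1  t=0,i=0
  #.. -> .   bit 4 = 0  t=0,i=5
  .## -> #   bit 3 = 1  t=0,i=1
  .#. -> .   bit 2 = 0  t=1,i=6
  ..# -> .   bit 1 = 0  t=0,i=7
  ... -> #   bit 0 = 1  t=0,i=6
  bits 10101001 = 169

169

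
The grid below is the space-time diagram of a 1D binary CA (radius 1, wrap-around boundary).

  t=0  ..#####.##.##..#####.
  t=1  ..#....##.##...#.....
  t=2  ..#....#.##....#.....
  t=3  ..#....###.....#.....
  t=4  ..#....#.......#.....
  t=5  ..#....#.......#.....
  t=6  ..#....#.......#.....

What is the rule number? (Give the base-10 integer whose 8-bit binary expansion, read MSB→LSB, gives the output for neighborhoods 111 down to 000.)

  nb ###: next=.  (t=0,i=3, bit7=0)
  nb ##.: next=.  (t=0,i=6, bit6=0)
  nb #.#: next=#  (t=0,i=7, bit5=1)
  nb #..: next=.  (t=0,i=13, bit4=0)
  nb .##: next=#  (t=0,i=2, bit3=1)
  nb .#.: next=#  (t=1,i=2, bit2=1)
  nb ..#: next=.  (t=0,i=1, bit1=0)
  nb ...: next=.  (t=0,i=0, bit0=0)
  bits 00101100 = 44

44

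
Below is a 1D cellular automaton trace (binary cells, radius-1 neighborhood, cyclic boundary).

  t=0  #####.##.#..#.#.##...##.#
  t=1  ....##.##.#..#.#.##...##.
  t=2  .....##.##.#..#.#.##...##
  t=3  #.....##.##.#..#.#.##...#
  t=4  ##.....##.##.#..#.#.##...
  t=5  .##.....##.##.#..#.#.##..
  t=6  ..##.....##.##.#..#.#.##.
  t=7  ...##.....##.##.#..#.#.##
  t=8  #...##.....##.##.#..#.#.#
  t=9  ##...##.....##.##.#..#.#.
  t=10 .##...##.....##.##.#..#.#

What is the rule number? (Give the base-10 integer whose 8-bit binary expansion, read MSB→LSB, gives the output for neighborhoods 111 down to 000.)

  [7] ### => .  t=0,i=0
  [6] ##. => #  t=0,i=4
  [5] #.# => #  t=0,i=5
  [4] #.. => #  t=0,i=10
  [3] .## => .  t=0,i=6
  [2] .#. => .  t=0,i=9
  [1] ..# => .  t=0,i=11
  [0] ... => .  t=0,i=19
  bits 01110000 = 112

112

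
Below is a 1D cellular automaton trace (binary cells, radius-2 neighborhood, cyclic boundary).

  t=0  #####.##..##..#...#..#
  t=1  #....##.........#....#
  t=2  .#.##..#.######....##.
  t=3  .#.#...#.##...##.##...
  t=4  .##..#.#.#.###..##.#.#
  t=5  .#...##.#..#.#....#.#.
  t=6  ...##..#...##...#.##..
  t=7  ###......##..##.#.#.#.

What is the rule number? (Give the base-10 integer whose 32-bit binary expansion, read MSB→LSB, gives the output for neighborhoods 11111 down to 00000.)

499287211

  #####|.  b31=0 t=0,i=1
  ####.|.  b30=0 t=0,i=3
  ###.#|.  b29=0 t=0,i=4
  ###..|#  b28=1 t=2,i=14
  ##.##|#  b27=1 t=0,i=5
  ##.#.|#  b26=1 t=4,i=18
  ##..#|.  b25=0 t=0,i=8
  ##...|#  b24=1 t=1,i=1
  #.###|#  b23=1 t=2,i=9
  #.##.|#  b22=1 t=0,i=6
  #.#.#|.  b21=0 t=4,i=7
  #.#..|.  b20=0 t=3,i=3
  #..##|.  b19=0 t=0,i=9
  #..#.|.  b18=0 t=0,i=13
  #...#|#  b17=1 t=0,i=16
  #....|.  b16=0 t=1,i=2
  .####|#  b15=1 t=0,i=0
  .###.|.  b14=0 t=4,i=12
  .##.#|.  b13=0 t=3,i=15
  .##..|.  b12=0 t=0,i=7
  .#.##|.  b11=0 t=2,i=2
  .#.#.|#  b10=1 t=3,i=2
  .#..#|.  b9=0 t=0,i=19
  .#...|.  b8=0 t=0,i=15
  ..###|#  b7=1 t=0,i=21
  ..##.|.  b6=0 t=0,i=10
  ..#.#|#  b5=1 t=2,i=1
  ..#..|.  b4=0 t=0,i=14
  ...##|#  b3=1 t=1,i=4
  ...#.|.  b2=0 t=0,i=17
  ....#|#  b1=1 t=1,i=3
  .....|#  b0=1 t=1,i=9
  bits 00011101110000101000010010101011 = 499287211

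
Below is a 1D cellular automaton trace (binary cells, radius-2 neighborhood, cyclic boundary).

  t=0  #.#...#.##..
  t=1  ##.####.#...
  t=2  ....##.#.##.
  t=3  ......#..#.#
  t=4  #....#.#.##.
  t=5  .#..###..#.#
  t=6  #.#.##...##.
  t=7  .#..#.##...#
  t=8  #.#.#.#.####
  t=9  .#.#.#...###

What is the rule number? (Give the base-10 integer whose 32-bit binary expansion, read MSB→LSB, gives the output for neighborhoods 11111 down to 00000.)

  nb #####: next=#  (t=8,i=10, bit31=1)
  nb ####.: next=#  (t=1,i=5, bit30=1)
  nb ###.#: next=.  (t=1,i=6, bit29=0)
  nb ###..: next=.  (t=5,i=6, bit28=0)
  nb ##.##: next=.  (t=1,i=2, bit27=0)
  nb ##.#.: next=#  (t=1,i=7, bit26=1)
  nb ##..#: next=.  (t=0,i=10, bit25=0)
  nb ##...: next=#  (t=2,i=11, bit24=1)
  nb #.###: next=.  (t=1,i=3, bit23=0)
  nb #.##.: next=#  (t=0,i=8, bit22=1)
  nb #.#.#: next=.  (t=2,i=7, bit21=0)
  nb #.#..: next=.  (t=0,i=2, bit20=0)
  nb #..##: next=.  (t=5,i=3, bit19=0)
  nb #..#.: next=.  (t=0,i=11, bit18=0)
  nb #...#: next=#  (t=0,i=4, bit17=1)
  nb #....: next=.  (t=2,i=0, bit16=0)
  nb .####: next=#  (t=1,i=4, bit15=1)
  nb .###.: next=#  (t=5,i=5, bit14=1)
  nb .##.#: next=.  (t=1,i=1, bit13=0)
  nb .##..: next=.  (t=0,i=9, bit12=0)
  nb .#.##: next=.  (t=0,i=7, bit11=0)
  nb .#.#.: next=#  (t=0,i=1, bit10=1)
  nb .#..#: next=#  (t=3,i=7, bit9=1)
  nb .#...: next=#  (t=0,i=3, bit8=1)
  nb ..###: next=#  (t=5,i=4, bit7=1)
  nb ..##.: next=.  (t=1,i=0, bit6=0)
  nb ..#.#: next=#  (t=0,i=0, bit5=1)
  nb ..#..: next=.  (t=3,i=6, bit4=0)
  nb ...##: next=.  (t=1,i=11, bit3=0)
  nb ...#.: next=#  (t=0,i=5, bit2=1)
  nb ....#: next=.  (t=2,i=2, bit1=0)
  nb .....: next=.  (t=2,i=1, bit0=0)
  bits 11000101010000101100011110100100 = 3309488036

3309488036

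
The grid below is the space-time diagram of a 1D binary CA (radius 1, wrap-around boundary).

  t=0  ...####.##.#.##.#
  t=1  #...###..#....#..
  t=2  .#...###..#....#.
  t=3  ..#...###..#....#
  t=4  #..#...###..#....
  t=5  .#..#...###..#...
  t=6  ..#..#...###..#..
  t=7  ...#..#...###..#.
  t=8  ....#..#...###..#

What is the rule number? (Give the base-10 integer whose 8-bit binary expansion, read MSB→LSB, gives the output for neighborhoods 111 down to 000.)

208

  ### -> #   bit 7 = 1  t=0,i=4
  ##. -> #   bit 6 = 1  t=0,i=6
  #.# -> .   bit 5 = 0  t=0,i=7
  #.. -> #   bit 4 = 1  t=0,i=0
  .## -> .   bit 3 = 0  t=0,i=3
  .#. -> .   bit 2 = 0  t=0,i=11
  ..# -> .   bit 1 = 0  t=0,i=2
  ... -> .   bit 0 = 0  t=0,i=1
  bits 11010000 = 208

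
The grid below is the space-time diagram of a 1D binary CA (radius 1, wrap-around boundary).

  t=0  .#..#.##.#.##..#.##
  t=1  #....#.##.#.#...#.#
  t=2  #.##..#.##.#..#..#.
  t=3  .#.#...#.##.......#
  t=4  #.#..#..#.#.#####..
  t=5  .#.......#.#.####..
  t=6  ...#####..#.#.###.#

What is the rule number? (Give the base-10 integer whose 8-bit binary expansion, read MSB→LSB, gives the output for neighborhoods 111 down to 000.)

  [7] ### => #  t=4,i=13
  [6] ##. => #  t=0,i=7
  [5] #.# => #  t=0,i=0
  [4] #.. => .  t=0,i=2
  [3] .## => .  t=0,i=6
  [2] .#. => .  t=0,i=1
  [1] ..# => .  t=0,i=3
  [0] ... => #  t=1,i=2
  bits 11100001 = 225

225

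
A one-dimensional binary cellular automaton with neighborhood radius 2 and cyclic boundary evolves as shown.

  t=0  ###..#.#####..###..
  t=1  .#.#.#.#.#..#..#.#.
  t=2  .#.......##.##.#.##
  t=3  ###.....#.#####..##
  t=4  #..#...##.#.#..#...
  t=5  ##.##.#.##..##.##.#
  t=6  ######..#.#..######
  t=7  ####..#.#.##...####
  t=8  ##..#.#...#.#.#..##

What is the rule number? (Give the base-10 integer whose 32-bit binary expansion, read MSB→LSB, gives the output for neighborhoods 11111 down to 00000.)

  [31] ##### => #  t=0,i=9
  [30] ####. => .  t=0,i=10
  [29] ###.# => #  t=5,i=1
  [28] ###.. => .  t=0,i=2
  [27] ##.## => #  t=2,i=11
  [26] ##.#. => #  t=2,i=0
  [25] ##..# => #  t=0,i=3
  [24] ##... => #  t=3,i=3
  [23] #.### => #  t=0,i=7
  [22] #.##. => #  t=2,i=12
  [21] #.#.# => .  t=1,i=3
  [20] #.#.. => #  t=1,i=9
  [19] #..## => .  t=0,i=13
  [18] #..#. => .  t=0,i=4
  [17] #...# => .  t=4,i=5
  [16] #.... => .  t=2,i=3
  [15] .#### => .  t=0,i=8
  [14] .###. => #  t=0,i=1
  [13] .##.# => #  t=2,i=10
  [12] .##.. => .  t=5,i=9
  [11] .#.## => .  t=0,i=6
  [10] .#.#. => .  t=1,i=2
  [9] .#..# => #  t=1,i=10
  [8] .#... => #  t=2,i=2
  [7] ..### => .  t=0,i=0
  [6] ..##. => .  t=2,i=9
  [5] ..#.# => #  t=0,i=5
  [4] ..#.. => #  t=1,i=12
  [3] ...## => #  t=2,i=8
  [2] ...#. => #  t=3,i=7
  [1] ....# => .  t=2,i=7
  [0] ..... => .  t=2,i=4
  bits 10101111110100000110001100111100 = 2949669692

2949669692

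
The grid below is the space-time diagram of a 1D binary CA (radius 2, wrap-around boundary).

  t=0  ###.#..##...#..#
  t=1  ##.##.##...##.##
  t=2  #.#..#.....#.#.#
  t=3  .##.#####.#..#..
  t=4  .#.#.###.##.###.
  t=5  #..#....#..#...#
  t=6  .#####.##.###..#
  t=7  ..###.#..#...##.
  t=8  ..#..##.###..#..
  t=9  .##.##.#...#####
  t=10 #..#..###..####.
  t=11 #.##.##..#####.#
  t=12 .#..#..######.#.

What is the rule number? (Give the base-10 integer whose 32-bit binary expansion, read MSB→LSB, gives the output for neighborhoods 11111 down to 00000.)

  #####|#  b31=1 t=3,i=6
  ####.|#  b30=1 t=0,i=1
  ###.#|.  b29=0 t=0,i=2
  ###..|.  b28=0 t=4,i=14
  ##.##|#  b27=1 t=1,i=2
  ##.#.|#  b26=1 t=0,i=3
  ##..#|#  b25=1 t=4,i=15
  ##...|.  b24=0 t=0,i=9
  #.###|.  b23=0 t=1,i=14
  #.##.|.  b22=0 t=1,i=3
  #.#.#|#  b21=1 t=2,i=13
  #.#..|#  b20=1 t=0,i=4
  #..##|#  b19=1 t=0,i=6
  #..#.|#  b18=1 t=2,i=4
  #...#|.  b17=0 t=0,i=10
  #....|#  b16=1 t=2,i=7
  .####|#  b15=1 t=0,i=0
  .###.|.  b14=0 t=4,i=6
  .##.#|.  b13=0 t=1,i=4
  .##..|.  b12=0 t=0,i=8
  .#.##|.  b11=0 t=2,i=14
  .#.#.|.  b10=0 t=2,i=12
  .#..#|.  b9=0 t=0,i=5
  .#...|#  b8=1 t=2,i=6
  ..###|#  b7=1 t=0,i=15
  ..##.|#  b6=1 t=0,i=7
  ..#.#|.  b5=0 t=2,i=11
  ..#..|#  b4=1 t=0,i=12
  ...##|.  b3=0 t=1,i=10
  ...#.|#  b2=1 t=0,i=11
  ....#|.  b1=0 t=2,i=9
  .....|#  b0=1 t=2,i=8
  bits 11001110001111011000000111010101 = 3460137429

3460137429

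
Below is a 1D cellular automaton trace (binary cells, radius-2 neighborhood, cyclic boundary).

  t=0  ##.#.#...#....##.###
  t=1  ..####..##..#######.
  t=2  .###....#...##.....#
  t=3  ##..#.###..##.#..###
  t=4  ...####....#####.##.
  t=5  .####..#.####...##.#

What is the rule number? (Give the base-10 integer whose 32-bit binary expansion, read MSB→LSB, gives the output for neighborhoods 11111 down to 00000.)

234139390

  #####|.  b31=0 t=0,i=19
  ####.|.  b30=0 t=0,i=0
  ###.#|.  b29=0 t=0,i=1
  ###..|.  b28=0 t=1,i=5
  ##.##|#  b27=1 t=0,i=16
  ##.#.|#  b26=1 t=0,i=2
  ##..#|.  b25=0 t=1,i=6
  ##...|#  b24=1 t=1,i=19
  #.###|#  b23=1 t=0,i=17
  #.##.|#  b22=1 t=4,i=17
  #.#.#|#  b21=1 t=0,i=3
  #.#..|#  b20=1 t=0,i=5
  #..##|.  b19=0 t=1,i=7
  #..#.|#  b18=1 t=3,i=3
  #...#|.  b17=0 t=0,i=7
  #....|.  b16=0 t=0,i=11
  .####|#  b15=1 t=0,i=18
  .###.|.  b14=0 t=2,i=2
  .##.#|#  b13=1 t=0,i=15
  .##..|.  b12=0 t=1,i=9
  .#.##|#  b11=1 t=2,i=0
  .#.#.|#  b10=1 t=0,i=4
  .#..#|#  b9=1 t=3,i=15
  .#...|.  b8=0 t=0,i=6
  ..###|#  b7=1 t=1,i=2
  ..##.|#  b6=1 t=0,i=14
  ..#.#|#  b5=1 t=2,i=19
  ..#..|#  b4=1 t=0,i=9
  ...##|#  b3=1 t=0,i=13
  ...#.|#  b2=1 t=0,i=8
  ....#|#  b1=1 t=0,i=12
  .....|.  b0=0 t=2,i=16
  bits 00001101111101001010111011111110 = 234139390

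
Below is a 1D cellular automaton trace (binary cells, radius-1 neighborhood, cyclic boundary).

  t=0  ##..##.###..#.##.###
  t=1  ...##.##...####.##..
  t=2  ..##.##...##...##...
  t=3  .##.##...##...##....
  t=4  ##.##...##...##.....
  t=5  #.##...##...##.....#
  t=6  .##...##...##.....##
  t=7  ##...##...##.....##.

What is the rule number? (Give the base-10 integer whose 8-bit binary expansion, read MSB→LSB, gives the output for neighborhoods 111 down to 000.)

46

  ###|.  b7=0 t=0,i=0
  ##.|.  b6=0 t=0,i=1
  #.#|#  b5=1 t=0,i=6
  #..|.  b4=0 t=0,i=2
  .##|#  b3=1 t=0,i=4
  .#.|#  b2=1 t=0,i=12
  ..#|#  b1=1 t=0,i=3
  ...|.  b0=0 t=1,i=0
  bits 00101110 = 46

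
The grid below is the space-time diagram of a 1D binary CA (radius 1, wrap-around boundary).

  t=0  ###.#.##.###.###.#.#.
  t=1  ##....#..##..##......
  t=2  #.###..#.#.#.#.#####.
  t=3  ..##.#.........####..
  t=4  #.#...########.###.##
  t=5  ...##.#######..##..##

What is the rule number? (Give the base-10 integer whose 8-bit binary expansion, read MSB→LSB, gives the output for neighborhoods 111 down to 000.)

153

  ### -> #   bit 7 = 1  t=0,i=1
  ##. -> .   bit 6 = 0  t=0,i=2
  #.# -> .   bit 5 = 0  t=0,i=3
  #.. -> #   bit 4 = 1  t=1,i=2
  .## -> #   bit 3 = 1  t=0,i=0
  .#. -> .   bit 2 = 0  t=0,i=4
  ..# -> .   bit 1 = 0  t=1,i=5
  ... -> #   bit 0 = 1  t=1,i=3
  bits 10011001 = 153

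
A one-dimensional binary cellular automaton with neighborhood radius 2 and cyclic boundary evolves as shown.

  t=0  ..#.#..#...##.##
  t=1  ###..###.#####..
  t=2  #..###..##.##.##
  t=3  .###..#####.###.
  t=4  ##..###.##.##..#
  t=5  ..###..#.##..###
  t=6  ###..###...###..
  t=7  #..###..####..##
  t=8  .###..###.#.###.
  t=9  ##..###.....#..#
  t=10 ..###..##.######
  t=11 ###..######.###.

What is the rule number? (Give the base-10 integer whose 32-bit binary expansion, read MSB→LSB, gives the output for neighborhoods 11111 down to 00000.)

  nb #####: next=#  (t=1,i=11, bit31=1)
  nb ####.: next=#  (t=1,i=12, bit30=1)
  nb ###.#: next=.  (t=1,i=7, bit29=0)
  nb ###..: next=.  (t=1,i=2, bit28=0)
  nb ##.##: next=#  (t=0,i=13, bit27=1)
  nb ##.#.: next=.  (t=8,i=9, bit26=0)
  nb ##..#: next=#  (t=0,i=0, bit25=1)
  nb ##...: next=#  (t=6,i=8, bit24=1)
  nb #.###: next=#  (t=1,i=9, bit23=1)
  nb #.##.: next=.  (t=0,i=14, bit22=0)
  nb #.#.#: next=.  (t=8,i=10, bit21=0)
  nb #.#..: next=.  (t=0,i=4, bit20=0)
  nb #..##: next=#  (t=1,i=4, bit19=1)
  nb #..#.: next=#  (t=0,i=1, bit18=1)
  nb #...#: next=#  (t=0,i=9, bit17=1)
  nb #....: next=#  (t=9,i=8, bit16=1)
  nb .####: next=.  (t=1,i=10, bit15=0)
  nb .###.: next=.  (t=1,i=1, bit14=0)
  nb .##.#: next=#  (t=0,i=12, bit13=1)
  nb .##..: next=.  (t=0,i=15, bit12=0)
  nb .#.##: next=.  (t=5,i=8, bit11=0)
  nb .#.#.: next=.  (t=0,i=3, bit10=0)
  nb .#..#: next=#  (t=0,i=5, bit9=1)
  nb .#...: next=.  (t=0,i=8, bit8=0)
  nb ..###: next=#  (t=1,i=0, bit7=1)
  nb ..##.: next=#  (t=0,i=11, bit6=1)
  nb ..#.#: next=#  (t=0,i=2, bit5=1)
  nb ..#..: next=#  (t=0,i=7, bit4=1)
  nb ...##: next=#  (t=0,i=10, bit3=1)
  nb ...#.: next=#  (t=9,i=11, bit2=1)
  nb ....#: next=#  (t=9,i=10, bit1=1)
  nb .....: next=.  (t=9,i=9, bit0=0)
  bits 11001011100011110010001011111110 = 3415155454

3415155454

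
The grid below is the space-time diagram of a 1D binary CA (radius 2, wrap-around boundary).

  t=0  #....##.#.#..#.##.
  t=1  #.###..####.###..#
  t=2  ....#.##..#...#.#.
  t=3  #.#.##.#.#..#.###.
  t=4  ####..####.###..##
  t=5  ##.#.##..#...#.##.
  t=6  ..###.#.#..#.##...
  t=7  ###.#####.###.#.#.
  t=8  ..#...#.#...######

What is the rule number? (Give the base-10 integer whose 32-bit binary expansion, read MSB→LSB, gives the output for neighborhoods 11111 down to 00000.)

3024034986

  [31] ##### => #  t=4,i=0
  [30] ####. => .  t=1,i=9
  [29] ###.# => #  t=1,i=10
  [28] ###.. => #  t=1,i=4
  [27] ##.## => .  t=1,i=1
  [26] ##.#. => #  t=0,i=7
  [25] ##..# => .  t=1,i=5
  [24] ##... => .  t=6,i=15
  [23] #.### => .  t=1,i=2
  [22] #.##. => .  t=0,i=15
  [21] #.#.# => #  t=0,i=8
  [20] #.#.. => #  t=0,i=0
  [19] #..## => #  t=1,i=6
  [18] #..#. => #  t=0,i=12
  [17] #...# => #  t=2,i=12
  [16] #.... => #  t=0,i=2
  [15] .#### => .  t=1,i=8
  [14] .###. => .  t=1,i=3
  [13] .##.# => .  t=0,i=6
  [12] .##.. => #  t=2,i=7
  [11] .#.## => #  t=0,i=14
  [10] .#.#. => #  t=0,i=9
  [9] .#..# => .  t=0,i=11
  [8] .#... => .  t=0,i=1
  [7] ..### => #  t=1,i=7
  [6] ..##. => .  t=0,i=5
  [5] ..#.# => #  t=0,i=13
  [4] ..#.. => .  t=2,i=10
  [3] ...## => #  t=0,i=4
  [2] ...#. => .  t=2,i=3
  [1] ....# => #  t=0,i=3
  [0] ..... => .  t=2,i=1
  bits 10110100001111110001110010101010 = 3024034986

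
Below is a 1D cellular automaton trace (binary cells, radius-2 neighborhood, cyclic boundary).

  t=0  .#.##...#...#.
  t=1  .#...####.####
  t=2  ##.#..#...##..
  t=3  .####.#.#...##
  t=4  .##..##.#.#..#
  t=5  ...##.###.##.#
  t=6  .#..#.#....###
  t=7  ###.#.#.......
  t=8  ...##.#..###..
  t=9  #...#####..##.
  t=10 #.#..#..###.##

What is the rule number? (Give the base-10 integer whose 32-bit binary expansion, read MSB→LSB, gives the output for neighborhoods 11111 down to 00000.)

  ##### -> .   bit 31 = 0  t=9,i=6
  ####. -> .   bit 30 = 0  t=1,i=7
  ###.# -> .   bit 29 = 0  t=1,i=8
  ###.. -> #   bit 28 = 1  t=8,i=11
  ##.## -> .   bit 27 = 0  t=1,i=9
  ##.#. -> #   bit 26 = 1  t=1,i=0
  ##..# -> #   bit 25 = 1  t=2,i=12
  ##... -> #   bit 24 = 1  t=0,i=5
  #.### -> #   bit 23 = 1  t=1,i=10
  #.##. -> .   bit 22 = 0  t=0,i=3
  #.#.# -> #   bit 21 = 1  t=3,i=6
  #.#.. -> #   bit 20 = 1  t=1,i=1
  #..## -> #   bit 19 = 1  t=2,i=13
  #..#. -> .   bit 18 = 0  t=0,i=0
  #...# -> #   bit 17 = 1  t=0,i=6
  #.... -> .   bit 16 = 0  t=6,i=8
  .#### -> #   bit 15 = 1  t=1,i=6
  .###. -> .   bit 14 = 0  t=5,i=7
  .##.# -> #   bit 13 = 1  t=2,i=1
  .##.. -> .   bit 12 = 0  t=0,i=4
  .#.## -> .   bit 11 = 0  t=0,i=2
  .#.#. -> .   bit 10 = 0  t=3,i=7
  .#..# -> #   bit 9 = 1  t=0,i=13
  .#... -> .   bit 8 = 0  t=0,i=9
  ..### -> .   bit 7 = 0  t=1,i=5
  ..##. -> .   bit 6 = 0  t=2,i=0
  ..#.# -> #   bit 5 = 1  t=0,i=1
  ..#.. -> #   bit 4 = 1  t=0,i=8
  ...## -> .   bit 3 = 0  t=1,i=4
  ...#. -> #   bit 2 = 1  t=0,i=7
  ....# -> .   bit 1 = 0  t=6,i=9
  ..... -> #   bit 0 = 1  t=7,i=9
  bits 00010111101110101010001000110101 = 398107189

398107189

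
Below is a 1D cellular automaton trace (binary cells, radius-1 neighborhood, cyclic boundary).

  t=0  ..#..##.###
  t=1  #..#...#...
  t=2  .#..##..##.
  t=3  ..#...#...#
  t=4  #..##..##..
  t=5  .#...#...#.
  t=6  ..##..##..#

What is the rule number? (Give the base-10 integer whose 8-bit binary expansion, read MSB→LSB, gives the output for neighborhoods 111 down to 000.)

  ### -> .   bit 7 = 0  t=0,i=9
  ##. -> .   bit 6 = 0  t=0,i=6
  #.# -> #   bit 5 = 1  t=0,i=7
  #.. -> #   bit 4 = 1  t=0,i=0
  .## -> .   bit 3 = 0  t=0,i=5
  .#. -> .   bit 2 = 0  t=0,i=2
  ..# -> .   bit 1 = 0  t=0,i=1
  ... -> #   bit 0 = 1  t=1,i=5
  bits 00110001 = 49

49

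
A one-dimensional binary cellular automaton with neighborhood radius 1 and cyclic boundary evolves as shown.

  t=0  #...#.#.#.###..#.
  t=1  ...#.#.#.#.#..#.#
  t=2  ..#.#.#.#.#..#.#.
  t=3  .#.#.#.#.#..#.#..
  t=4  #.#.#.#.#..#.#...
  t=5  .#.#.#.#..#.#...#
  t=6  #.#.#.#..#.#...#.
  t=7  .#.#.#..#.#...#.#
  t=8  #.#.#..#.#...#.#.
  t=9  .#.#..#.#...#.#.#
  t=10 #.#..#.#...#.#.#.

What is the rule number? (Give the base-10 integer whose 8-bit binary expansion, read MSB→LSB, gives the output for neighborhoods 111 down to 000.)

162

  ###|#  b7=1 t=0,i=11
  ##.|.  b6=0 t=0,i=12
  #.#|#  b5=1 t=0,i=5
  #..|.  b4=0 t=0,i=1
  .##|.  b3=0 t=0,i=10
  .#.|.  b2=0 t=0,i=0
  ..#|#  b1=1 t=0,i=3
  ...|.  b0=0 t=0,i=2
  bits 10100010 = 162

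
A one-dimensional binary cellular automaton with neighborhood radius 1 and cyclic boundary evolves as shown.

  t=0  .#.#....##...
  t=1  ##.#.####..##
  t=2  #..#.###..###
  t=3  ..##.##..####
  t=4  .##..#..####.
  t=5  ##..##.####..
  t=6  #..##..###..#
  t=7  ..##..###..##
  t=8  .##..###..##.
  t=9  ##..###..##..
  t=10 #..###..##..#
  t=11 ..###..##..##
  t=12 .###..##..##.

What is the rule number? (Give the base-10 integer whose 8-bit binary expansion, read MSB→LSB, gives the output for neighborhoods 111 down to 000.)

143

  [7] ### => #  t=1,i=0
  [6] ##. => .  t=0,i=9
  [5] #.# => .  t=0,i=2
  [4] #.. => .  t=0,i=4
  [3] .## => #  t=0,i=8
  [2] .#. => #  t=0,i=1
  [1] ..# => #  t=0,i=0
  [0] ... => #  t=0,i=5
  bits 10001111 = 143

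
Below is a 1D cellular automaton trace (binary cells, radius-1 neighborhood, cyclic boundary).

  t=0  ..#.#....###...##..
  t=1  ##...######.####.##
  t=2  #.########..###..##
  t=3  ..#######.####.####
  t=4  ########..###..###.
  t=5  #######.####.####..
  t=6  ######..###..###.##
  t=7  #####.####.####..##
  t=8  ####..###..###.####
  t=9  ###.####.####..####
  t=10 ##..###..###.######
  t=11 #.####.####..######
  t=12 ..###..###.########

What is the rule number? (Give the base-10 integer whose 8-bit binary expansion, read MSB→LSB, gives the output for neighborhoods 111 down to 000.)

  [7] ### => #  t=0,i=10
  [6] ##. => .  t=0,i=11
  [5] #.# => .  t=0,i=3
  [4] #.. => #  t=0,i=5
  [3] .## => #  t=0,i=9
  [2] .#. => .  t=0,i=2
  [1] ..# => #  t=0,i=1
  [0] ... => #  t=0,i=0
  bits 10011011 = 155

155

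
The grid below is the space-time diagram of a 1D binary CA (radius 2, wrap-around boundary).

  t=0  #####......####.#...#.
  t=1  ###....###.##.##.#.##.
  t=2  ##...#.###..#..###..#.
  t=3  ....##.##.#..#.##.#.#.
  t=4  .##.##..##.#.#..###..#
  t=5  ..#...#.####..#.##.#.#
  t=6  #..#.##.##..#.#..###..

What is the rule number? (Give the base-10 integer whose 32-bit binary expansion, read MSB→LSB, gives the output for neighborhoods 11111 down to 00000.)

  [31] ##### => #  t=0,i=2
  [30] ####. => .  t=0,i=3
  [29] ###.# => #  t=0,i=14
  [28] ###.. => .  t=0,i=4
  [27] ##.## => .  t=1,i=10
  [26] ##.#. => #  t=0,i=15
  [25] ##..# => #  t=2,i=10
  [24] ##... => .  t=0,i=5
  [23] #.### => #  t=0,i=0
  [22] #.##. => .  t=1,i=11
  [21] #.#.# => #  t=1,i=17
  [20] #.#.. => .  t=0,i=16
  [19] #..## => .  t=2,i=14
  [18] #..#. => .  t=2,i=11
  [17] #...# => .  t=0,i=18
  [16] #.... => .  t=0,i=6
  [15] .#### => #  t=0,i=1
  [14] .###. => #  t=1,i=1
  [13] .##.# => #  t=1,i=12
  [12] .##.. => .  t=2,i=1
  [11] .#.## => .  t=0,i=21
  [10] .#.#. => .  t=3,i=19
  [9] .#..# => #  t=2,i=13
  [8] .#... => #  t=0,i=17
  [7] ..### => #  t=0,i=11
  [6] ..##. => #  t=3,i=4
  [5] ..#.# => #  t=0,i=20
  [4] ..#.. => .  t=2,i=12
  [3] ...## => .  t=0,i=10
  [2] ...#. => #  t=0,i=19
  [1] ....# => #  t=0,i=9
  [0] ..... => #  t=0,i=7
  bits 10100110101000001110001111100111 = 2795561959

2795561959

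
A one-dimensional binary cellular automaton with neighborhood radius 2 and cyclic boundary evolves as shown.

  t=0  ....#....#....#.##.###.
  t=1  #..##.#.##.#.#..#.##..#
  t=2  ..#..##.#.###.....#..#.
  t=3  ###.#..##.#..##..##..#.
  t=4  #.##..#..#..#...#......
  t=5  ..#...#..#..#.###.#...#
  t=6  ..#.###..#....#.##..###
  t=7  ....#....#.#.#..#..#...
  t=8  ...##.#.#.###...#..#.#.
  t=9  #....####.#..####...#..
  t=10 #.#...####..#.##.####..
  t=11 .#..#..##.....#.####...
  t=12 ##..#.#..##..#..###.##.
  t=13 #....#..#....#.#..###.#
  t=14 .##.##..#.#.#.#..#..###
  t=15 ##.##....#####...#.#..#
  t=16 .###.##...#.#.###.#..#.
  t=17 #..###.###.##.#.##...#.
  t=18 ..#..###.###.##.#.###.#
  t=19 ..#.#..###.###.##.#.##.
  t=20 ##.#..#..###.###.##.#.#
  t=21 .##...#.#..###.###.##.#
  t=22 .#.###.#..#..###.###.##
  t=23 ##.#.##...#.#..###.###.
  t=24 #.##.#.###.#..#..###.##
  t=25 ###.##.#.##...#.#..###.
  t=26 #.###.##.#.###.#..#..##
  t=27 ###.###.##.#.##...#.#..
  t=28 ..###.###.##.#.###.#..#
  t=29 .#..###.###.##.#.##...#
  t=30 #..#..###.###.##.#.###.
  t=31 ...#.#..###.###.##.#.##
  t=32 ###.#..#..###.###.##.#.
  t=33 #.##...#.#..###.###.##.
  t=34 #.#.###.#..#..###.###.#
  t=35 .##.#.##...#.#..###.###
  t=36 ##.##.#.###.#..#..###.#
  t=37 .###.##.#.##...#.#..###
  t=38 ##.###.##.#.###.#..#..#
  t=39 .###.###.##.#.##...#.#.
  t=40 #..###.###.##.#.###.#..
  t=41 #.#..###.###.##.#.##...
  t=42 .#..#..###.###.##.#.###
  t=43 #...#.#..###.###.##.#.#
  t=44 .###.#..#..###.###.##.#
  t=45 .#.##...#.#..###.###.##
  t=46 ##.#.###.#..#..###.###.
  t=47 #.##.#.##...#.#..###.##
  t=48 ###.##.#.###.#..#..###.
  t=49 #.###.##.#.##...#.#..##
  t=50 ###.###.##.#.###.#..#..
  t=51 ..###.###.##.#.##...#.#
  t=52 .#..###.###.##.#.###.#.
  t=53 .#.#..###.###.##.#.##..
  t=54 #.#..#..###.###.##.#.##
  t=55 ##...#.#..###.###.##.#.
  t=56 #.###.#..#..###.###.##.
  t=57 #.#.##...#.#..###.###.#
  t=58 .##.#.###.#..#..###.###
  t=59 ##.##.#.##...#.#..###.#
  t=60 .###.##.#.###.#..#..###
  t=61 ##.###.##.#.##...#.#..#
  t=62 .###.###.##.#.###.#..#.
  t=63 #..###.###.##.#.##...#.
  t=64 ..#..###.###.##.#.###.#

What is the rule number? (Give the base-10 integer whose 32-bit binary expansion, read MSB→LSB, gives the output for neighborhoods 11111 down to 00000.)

  ##### -> .   bit 31 = 0  t=15,i=11
  ####. -> #   bit 30 = 1  t=9,i=7
  ###.# -> #   bit 29 = 1  t=3,i=2
  ###.. -> .   bit 28 = 0  t=0,i=21
  ##.## -> #   bit 27 = 1  t=0,i=18
  ##.#. -> #   bit 26 = 1  t=1,i=5
  ##..# -> .   bit 25 = 0  t=1,i=1
  ##... -> #   bit 24 = 1  t=0,i=22
  #.### -> #   bit 23 = 1  t=0,i=19
  #.##. -> #   bit 22 = 1  t=0,i=16
  #.#.# -> #   bit 21 = 1  t=1,i=6
  #.#.. -> .   bit 20 = 0  t=1,i=13
  #..## -> #   bit 19 = 1  t=1,i=2
  #..#. -> .   bit 18 = 0  t=1,i=15
  #...# -> #   bit 17 = 1  t=2,i=0
  #.... -> #   bit 16 = 1  t=0,i=0
  .#### -> #   bit 15 = 1  t=9,i=6
  .###. -> .   bit 14 = 0  t=0,i=20
  .##.# -> .   bit 13 = 0  t=0,i=17
  .##.. -> .   bit 12 = 0  t=1,i=0
  .#.## -> .   bit 11 = 0  t=0,i=15
  .#.#. -> #   bit 10 = 1  t=1,i=12
  .#..# -> .   bit 9 = 0  t=1,i=14
  .#... -> .   bit 8 = 0  t=0,i=5
  ..### -> .   bit 7 = 0  t=6,i=20
  ..##. -> .   bit 6 = 0  t=1,i=3
  ..#.# -> .   bit 5 = 0  t=0,i=14
  ..#.. -> #   bit 4 = 1  t=0,i=4
  ...## -> .   bit 3 = 0  t=8,i=2
  ...#. -> #   bit 2 = 1  t=0,i=3
  ....# -> .   bit 1 = 0  t=0,i=2
  ..... -> .   bit 0 = 0  t=0,i=1
  bits 01101101111010111000010000010100 = 1844151316

1844151316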